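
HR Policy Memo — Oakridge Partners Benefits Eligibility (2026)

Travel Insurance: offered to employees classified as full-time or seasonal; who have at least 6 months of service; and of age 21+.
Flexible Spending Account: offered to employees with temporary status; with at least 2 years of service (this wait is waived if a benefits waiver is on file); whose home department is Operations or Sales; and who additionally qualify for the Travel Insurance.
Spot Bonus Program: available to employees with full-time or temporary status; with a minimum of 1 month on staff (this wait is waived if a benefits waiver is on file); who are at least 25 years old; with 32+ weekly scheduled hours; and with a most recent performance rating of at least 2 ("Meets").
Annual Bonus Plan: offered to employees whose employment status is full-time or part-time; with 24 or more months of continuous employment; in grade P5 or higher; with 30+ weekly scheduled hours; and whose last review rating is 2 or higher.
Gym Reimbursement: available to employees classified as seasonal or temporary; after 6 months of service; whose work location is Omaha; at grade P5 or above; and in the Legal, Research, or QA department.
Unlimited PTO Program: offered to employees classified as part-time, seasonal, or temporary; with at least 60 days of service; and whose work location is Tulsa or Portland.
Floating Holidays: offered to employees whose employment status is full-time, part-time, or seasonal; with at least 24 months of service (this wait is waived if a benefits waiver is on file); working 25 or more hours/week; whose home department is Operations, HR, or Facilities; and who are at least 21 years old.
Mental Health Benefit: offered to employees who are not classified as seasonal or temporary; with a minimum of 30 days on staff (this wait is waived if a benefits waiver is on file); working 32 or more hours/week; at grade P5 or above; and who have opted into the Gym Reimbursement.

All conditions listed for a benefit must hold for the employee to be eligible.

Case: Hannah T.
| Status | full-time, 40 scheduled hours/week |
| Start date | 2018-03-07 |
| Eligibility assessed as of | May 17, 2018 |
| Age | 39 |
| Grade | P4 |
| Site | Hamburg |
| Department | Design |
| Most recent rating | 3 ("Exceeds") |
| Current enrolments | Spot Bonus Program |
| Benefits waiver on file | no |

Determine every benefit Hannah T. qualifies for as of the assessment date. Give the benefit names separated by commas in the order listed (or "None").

Service from 2018-03-07 to May 17, 2018: 71 days.
Travel Insurance — status full-time ✓; service 71 days < 6 months (≈180 days) ✗ → not eligible.
Flexible Spending Account — status full-time ✗ (requires temporary) → not eligible.
Spot Bonus Program — status full-time ✓; no waiver, service 71 days ≥ 1 month (≈30 days) ✓; age 39 ≥ 25 ✓; 40 hrs/wk ≥ 32 ✓; rating 3 ≥ 2 ✓ → eligible.
Annual Bonus Plan — status full-time ✓; service 71 days < 24 months (≈720 days) ✗ → not eligible.
Gym Reimbursement — status full-time ✗ (requires seasonal or temporary) → not eligible.
Unlimited PTO Program — status full-time ✗ (requires part-time, seasonal, or temporary) → not eligible.
Floating Holidays — status full-time ✓; no waiver, service 71 days < 24 months (≈720 days) ✗ → not eligible.
Mental Health Benefit — status full-time ✓ (not excluded); no waiver, service 71 days ≥ 30 days ✓; 40 hrs/wk ≥ 32 ✓; grade P4 < P5 ✗ → not eligible.

Spot Bonus Program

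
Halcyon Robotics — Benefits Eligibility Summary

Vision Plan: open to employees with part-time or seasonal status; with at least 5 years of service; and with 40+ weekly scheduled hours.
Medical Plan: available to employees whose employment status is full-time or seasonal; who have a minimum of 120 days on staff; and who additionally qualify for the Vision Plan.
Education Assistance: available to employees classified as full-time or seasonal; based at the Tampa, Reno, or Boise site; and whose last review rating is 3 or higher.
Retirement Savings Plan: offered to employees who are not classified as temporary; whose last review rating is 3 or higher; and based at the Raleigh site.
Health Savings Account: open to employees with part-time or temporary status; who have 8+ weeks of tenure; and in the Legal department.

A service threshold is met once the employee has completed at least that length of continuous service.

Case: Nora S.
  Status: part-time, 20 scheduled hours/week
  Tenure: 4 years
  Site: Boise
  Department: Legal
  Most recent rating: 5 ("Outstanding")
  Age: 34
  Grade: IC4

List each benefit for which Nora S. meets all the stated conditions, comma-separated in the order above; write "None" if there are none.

Vision Plan — status part-time ✓; service 4 years < 5 years ✗ → not eligible.
Medical Plan — status part-time ✗ (requires full-time or seasonal) → not eligible.
Education Assistance — status part-time ✗ (requires full-time or seasonal) → not eligible.
Retirement Savings Plan — status part-time ✓ (not excluded); rating 5 ≥ 3 ✓; site Boise ✗ (not Raleigh) → not eligible.
Health Savings Account — status part-time ✓; service 4 years ≥ 8 weeks (≈56 days) ✓; dept Legal ✓ → eligible.

Health Savings Account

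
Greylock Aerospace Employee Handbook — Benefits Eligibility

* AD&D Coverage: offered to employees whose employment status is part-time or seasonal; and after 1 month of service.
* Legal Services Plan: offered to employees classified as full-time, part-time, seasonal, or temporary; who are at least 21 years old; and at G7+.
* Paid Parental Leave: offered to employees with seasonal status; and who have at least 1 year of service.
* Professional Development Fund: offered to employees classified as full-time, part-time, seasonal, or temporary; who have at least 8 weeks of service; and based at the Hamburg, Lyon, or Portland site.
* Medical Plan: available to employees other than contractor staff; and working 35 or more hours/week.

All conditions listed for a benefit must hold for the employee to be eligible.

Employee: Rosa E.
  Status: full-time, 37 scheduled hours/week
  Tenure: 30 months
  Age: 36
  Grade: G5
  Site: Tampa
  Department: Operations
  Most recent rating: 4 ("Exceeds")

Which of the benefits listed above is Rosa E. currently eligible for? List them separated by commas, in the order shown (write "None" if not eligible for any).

Medical Plan

AD&D Coverage — status full-time ✗ (requires part-time or seasonal) → not eligible.
Legal Services Plan — status full-time ✓; age 36 ≥ 21 ✓; grade G5 < G7 ✗ → not eligible.
Paid Parental Leave — status full-time ✗ (requires seasonal) → not eligible.
Professional Development Fund — status full-time ✓; service 30 months ≥ 8 weeks (≈56 days) ✓; site Tampa ✗ (not Hamburg, Lyon, or Portland) → not eligible.
Medical Plan — status full-time ✓ (not excluded); 37 hrs/wk ≥ 35 ✓ → eligible.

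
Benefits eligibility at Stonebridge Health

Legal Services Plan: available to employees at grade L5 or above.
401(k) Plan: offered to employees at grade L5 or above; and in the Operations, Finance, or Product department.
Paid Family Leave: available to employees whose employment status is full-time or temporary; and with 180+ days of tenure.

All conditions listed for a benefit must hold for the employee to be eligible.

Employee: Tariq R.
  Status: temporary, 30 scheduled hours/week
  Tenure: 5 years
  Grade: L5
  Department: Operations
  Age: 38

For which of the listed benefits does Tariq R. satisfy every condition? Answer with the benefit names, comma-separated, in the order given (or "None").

Legal Services Plan, 401(k) Plan, Paid Family Leave

Legal Services Plan — grade L5 ≥ L5 ✓ → eligible.
401(k) Plan — grade L5 ≥ L5 ✓; dept Operations ✓ → eligible.
Paid Family Leave — status temporary ✓; service 5 years ≥ 180 days ✓ → eligible.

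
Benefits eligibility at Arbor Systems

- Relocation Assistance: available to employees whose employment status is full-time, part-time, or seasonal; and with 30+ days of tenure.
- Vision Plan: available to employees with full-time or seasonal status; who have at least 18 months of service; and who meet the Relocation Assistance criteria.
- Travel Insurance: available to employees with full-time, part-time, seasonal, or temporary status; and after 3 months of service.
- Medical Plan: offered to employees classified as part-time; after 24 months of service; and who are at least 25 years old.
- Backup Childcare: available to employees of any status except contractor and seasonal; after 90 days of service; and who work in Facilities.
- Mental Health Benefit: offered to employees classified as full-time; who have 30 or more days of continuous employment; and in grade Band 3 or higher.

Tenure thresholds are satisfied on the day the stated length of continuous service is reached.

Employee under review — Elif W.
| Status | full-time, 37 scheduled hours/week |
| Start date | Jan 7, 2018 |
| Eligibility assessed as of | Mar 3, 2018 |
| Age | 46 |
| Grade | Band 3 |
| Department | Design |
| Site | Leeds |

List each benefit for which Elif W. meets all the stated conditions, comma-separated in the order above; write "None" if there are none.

Relocation Assistance, Mental Health Benefit

Service from Jan 7, 2018 to Mar 3, 2018: 55 days.
Relocation Assistance — status full-time ✓; service 55 days ≥ 30 days ✓ → eligible.
Vision Plan — status full-time ✓; service 55 days < 18 months (≈540 days) ✗ → not eligible.
Travel Insurance — status full-time ✓; service 55 days < 3 months (≈90 days) ✗ → not eligible.
Medical Plan — status full-time ✗ (requires part-time) → not eligible.
Backup Childcare — status full-time ✓ (not excluded); service 55 days < 90 days ✗ → not eligible.
Mental Health Benefit — status full-time ✓; service 55 days ≥ 30 days ✓; grade Band 3 ≥ Band 3 ✓ → eligible.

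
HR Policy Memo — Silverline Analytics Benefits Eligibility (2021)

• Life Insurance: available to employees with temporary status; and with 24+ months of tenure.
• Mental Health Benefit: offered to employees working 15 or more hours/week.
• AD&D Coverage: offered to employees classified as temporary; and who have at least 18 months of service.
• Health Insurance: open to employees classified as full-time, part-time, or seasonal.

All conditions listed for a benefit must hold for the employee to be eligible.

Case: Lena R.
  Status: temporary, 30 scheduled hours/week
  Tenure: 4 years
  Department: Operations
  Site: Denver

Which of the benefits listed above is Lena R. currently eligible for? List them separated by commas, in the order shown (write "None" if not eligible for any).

Life Insurance, Mental Health Benefit, AD&D Coverage

Life Insurance — status temporary ✓; service 4 years ≥ 24 months (≈720 days) ✓ → eligible.
Mental Health Benefit — 30 hrs/wk ≥ 15 ✓ → eligible.
AD&D Coverage — status temporary ✓; service 4 years ≥ 18 months (≈540 days) ✓ → eligible.
Health Insurance — status temporary ✗ (requires full-time, part-time, or seasonal) → not eligible.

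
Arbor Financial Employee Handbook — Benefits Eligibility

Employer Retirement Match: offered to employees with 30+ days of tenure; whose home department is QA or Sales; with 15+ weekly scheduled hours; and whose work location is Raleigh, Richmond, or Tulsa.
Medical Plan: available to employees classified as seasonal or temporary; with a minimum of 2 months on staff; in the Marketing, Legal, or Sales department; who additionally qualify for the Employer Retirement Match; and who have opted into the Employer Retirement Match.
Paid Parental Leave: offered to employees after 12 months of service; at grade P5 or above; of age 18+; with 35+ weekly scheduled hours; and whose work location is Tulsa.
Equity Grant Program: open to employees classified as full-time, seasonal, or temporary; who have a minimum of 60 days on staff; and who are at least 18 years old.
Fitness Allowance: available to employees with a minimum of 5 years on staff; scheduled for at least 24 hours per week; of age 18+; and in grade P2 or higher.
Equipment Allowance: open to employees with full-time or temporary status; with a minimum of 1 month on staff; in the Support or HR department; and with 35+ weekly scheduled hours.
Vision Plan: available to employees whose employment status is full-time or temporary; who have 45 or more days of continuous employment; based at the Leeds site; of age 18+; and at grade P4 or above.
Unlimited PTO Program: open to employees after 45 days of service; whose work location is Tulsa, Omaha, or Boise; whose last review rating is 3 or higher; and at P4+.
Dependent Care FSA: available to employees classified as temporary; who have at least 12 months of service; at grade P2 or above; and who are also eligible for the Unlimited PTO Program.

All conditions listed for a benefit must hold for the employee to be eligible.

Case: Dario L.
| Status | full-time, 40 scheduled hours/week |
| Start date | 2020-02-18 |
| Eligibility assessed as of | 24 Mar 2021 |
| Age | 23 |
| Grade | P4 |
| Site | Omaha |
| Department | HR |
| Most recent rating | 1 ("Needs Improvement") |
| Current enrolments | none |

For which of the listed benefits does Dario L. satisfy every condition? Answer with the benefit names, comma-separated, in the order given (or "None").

Service from 2020-02-18 to 24 Mar 2021: 400 days.
Employer Retirement Match — service 400 days ≥ 30 days ✓; dept HR ✗ → not eligible.
Medical Plan — status full-time ✗ (requires seasonal or temporary) → not eligible.
Paid Parental Leave — service 400 days ≥ 12 months (≈360 days) ✓; grade P4 < P5 ✗ → not eligible.
Equity Grant Program — status full-time ✓; service 400 days ≥ 60 days ✓; age 23 ≥ 18 ✓ → eligible.
Fitness Allowance — service 400 days < 5 years (≈1825 days) ✗ → not eligible.
Equipment Allowance — status full-time ✓; service 400 days ≥ 1 month (≈30 days) ✓; dept HR ✓; 40 hrs/wk ≥ 35 ✓ → eligible.
Vision Plan — status full-time ✓; service 400 days ≥ 45 days ✓; site Omaha ✗ (not Leeds) → not eligible.
Unlimited PTO Program — service 400 days ≥ 45 days ✓; site Omaha ✓; rating 1 < 3 ✗ → not eligible.
Dependent Care FSA — status full-time ✗ (requires temporary) → not eligible.

Equity Grant Program, Equipment Allowance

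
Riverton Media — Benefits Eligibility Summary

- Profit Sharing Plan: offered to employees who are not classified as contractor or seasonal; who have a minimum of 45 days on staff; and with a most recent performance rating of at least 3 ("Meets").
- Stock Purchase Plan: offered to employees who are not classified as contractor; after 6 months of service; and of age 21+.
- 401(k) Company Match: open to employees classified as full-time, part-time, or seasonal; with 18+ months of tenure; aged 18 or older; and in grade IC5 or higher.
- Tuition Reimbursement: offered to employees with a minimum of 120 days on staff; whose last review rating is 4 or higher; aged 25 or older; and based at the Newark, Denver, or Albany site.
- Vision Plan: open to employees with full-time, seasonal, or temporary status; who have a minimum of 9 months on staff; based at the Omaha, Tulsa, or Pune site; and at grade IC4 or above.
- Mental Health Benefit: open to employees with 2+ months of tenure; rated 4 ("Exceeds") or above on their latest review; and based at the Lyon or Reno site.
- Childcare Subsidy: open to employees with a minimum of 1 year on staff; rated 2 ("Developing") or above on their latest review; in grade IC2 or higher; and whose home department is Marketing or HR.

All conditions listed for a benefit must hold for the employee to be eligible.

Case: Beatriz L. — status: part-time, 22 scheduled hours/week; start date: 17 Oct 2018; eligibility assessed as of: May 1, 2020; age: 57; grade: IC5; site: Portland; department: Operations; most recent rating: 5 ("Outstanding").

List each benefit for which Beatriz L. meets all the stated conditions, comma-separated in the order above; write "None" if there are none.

Profit Sharing Plan, Stock Purchase Plan, 401(k) Company Match

Service from 17 Oct 2018 to May 1, 2020: 562 days.
Profit Sharing Plan — status part-time ✓ (not excluded); service 562 days ≥ 45 days ✓; rating 5 ≥ 3 ✓ → eligible.
Stock Purchase Plan — status part-time ✓ (not excluded); service 562 days ≥ 6 months (≈180 days) ✓; age 57 ≥ 21 ✓ → eligible.
401(k) Company Match — status part-time ✓; service 562 days ≥ 18 months (≈540 days) ✓; age 57 ≥ 18 ✓; grade IC5 ≥ IC5 ✓ → eligible.
Tuition Reimbursement — service 562 days ≥ 120 days ✓; rating 5 ≥ 4 ✓; age 57 ≥ 25 ✓; site Portland ✗ (not Newark, Denver, or Albany) → not eligible.
Vision Plan — status part-time ✗ (requires full-time, seasonal, or temporary) → not eligible.
Mental Health Benefit — service 562 days ≥ 2 months (≈60 days) ✓; rating 5 ≥ 4 ✓; site Portland ✗ (not Lyon or Reno) → not eligible.
Childcare Subsidy — service 562 days ≥ 1 year (≈365 days) ✓; rating 5 ≥ 2 ✓; grade IC5 ≥ IC2 ✓; dept Operations ✗ → not eligible.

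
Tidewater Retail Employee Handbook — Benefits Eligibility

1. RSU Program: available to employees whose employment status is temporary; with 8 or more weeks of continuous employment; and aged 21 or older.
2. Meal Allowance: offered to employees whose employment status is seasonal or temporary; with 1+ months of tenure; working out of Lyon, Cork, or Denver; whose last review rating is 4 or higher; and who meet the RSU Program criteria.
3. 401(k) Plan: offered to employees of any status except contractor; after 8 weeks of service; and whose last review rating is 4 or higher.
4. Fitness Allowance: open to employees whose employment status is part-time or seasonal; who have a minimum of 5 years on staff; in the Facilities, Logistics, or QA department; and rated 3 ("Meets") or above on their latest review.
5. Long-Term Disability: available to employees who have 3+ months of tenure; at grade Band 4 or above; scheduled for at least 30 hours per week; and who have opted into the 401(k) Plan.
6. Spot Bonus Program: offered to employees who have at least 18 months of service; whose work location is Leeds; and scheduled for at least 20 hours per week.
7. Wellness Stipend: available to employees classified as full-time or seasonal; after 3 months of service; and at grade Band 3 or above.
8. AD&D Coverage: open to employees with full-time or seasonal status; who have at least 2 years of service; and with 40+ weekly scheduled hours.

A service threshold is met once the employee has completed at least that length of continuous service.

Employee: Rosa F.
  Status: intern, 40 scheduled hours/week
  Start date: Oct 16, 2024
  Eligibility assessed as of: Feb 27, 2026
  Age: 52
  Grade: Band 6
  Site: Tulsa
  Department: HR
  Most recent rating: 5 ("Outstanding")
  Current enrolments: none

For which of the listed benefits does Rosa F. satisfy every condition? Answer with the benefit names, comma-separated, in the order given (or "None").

401(k) Plan

Service from Oct 16, 2024 to Feb 27, 2026: 499 days.
RSU Program — status intern ✗ (requires temporary) → not eligible.
Meal Allowance — status intern ✗ (requires seasonal or temporary) → not eligible.
401(k) Plan — status intern ✓ (not excluded); service 499 days ≥ 8 weeks (≈56 days) ✓; rating 5 ≥ 4 ✓ → eligible.
Fitness Allowance — status intern ✗ (requires part-time or seasonal) → not eligible.
Long-Term Disability — service 499 days ≥ 3 months (≈90 days) ✓; grade Band 6 ≥ Band 4 ✓; 40 hrs/wk ≥ 30 ✓; not enrolled in 401(k) Plan ✗ → not eligible.
Spot Bonus Program — service 499 days < 18 months (≈540 days) ✗ → not eligible.
Wellness Stipend — status intern ✗ (requires full-time or seasonal) → not eligible.
AD&D Coverage — status intern ✗ (requires full-time or seasonal) → not eligible.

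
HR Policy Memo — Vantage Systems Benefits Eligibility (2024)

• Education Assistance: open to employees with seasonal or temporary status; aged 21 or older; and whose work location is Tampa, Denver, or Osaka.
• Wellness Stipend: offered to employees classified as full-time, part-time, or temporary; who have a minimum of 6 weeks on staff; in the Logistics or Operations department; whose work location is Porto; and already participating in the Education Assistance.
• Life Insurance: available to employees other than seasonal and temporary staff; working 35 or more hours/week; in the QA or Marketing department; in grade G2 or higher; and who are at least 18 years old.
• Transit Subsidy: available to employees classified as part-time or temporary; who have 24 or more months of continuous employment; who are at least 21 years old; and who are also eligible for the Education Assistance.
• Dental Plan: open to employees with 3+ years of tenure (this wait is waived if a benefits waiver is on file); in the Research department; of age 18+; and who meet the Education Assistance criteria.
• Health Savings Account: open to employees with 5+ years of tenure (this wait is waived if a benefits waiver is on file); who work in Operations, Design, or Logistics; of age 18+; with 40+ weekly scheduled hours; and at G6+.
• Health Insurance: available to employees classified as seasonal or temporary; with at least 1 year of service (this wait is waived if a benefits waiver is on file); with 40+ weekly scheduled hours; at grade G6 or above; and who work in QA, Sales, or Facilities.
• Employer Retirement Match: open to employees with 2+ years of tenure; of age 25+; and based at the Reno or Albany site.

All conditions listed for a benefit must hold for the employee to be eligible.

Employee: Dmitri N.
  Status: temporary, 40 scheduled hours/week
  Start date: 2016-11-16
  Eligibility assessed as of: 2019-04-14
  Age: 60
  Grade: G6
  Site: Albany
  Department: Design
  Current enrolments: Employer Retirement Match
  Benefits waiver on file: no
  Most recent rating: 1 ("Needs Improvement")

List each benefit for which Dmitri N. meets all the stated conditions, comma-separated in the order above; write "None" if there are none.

Service from 2016-11-16 to 2019-04-14: 879 days.
Education Assistance — status temporary ✓; age 60 ≥ 21 ✓; site Albany ✗ (not Tampa, Denver, or Osaka) → not eligible.
Wellness Stipend — status temporary ✓; service 879 days ≥ 6 weeks (≈42 days) ✓; dept Design ✗ → not eligible.
Life Insurance — status temporary ✗ (excluded) → not eligible.
Transit Subsidy — status temporary ✓; service 879 days ≥ 24 months (≈720 days) ✓; age 60 ≥ 21 ✓; not eligible for Education Assistance ✗ → not eligible.
Dental Plan — no waiver, service 879 days < 3 years (≈1095 days) ✗ → not eligible.
Health Savings Account — no waiver, service 879 days < 5 years (≈1825 days) ✗ → not eligible.
Health Insurance — status temporary ✓; no waiver, service 879 days ≥ 1 year (≈365 days) ✓; 40 hrs/wk ≥ 40 ✓; grade G6 ≥ G6 ✓; dept Design ✗ → not eligible.
Employer Retirement Match — service 879 days ≥ 2 years (≈730 days) ✓; age 60 ≥ 25 ✓; site Albany ✓ → eligible.

Employer Retirement Match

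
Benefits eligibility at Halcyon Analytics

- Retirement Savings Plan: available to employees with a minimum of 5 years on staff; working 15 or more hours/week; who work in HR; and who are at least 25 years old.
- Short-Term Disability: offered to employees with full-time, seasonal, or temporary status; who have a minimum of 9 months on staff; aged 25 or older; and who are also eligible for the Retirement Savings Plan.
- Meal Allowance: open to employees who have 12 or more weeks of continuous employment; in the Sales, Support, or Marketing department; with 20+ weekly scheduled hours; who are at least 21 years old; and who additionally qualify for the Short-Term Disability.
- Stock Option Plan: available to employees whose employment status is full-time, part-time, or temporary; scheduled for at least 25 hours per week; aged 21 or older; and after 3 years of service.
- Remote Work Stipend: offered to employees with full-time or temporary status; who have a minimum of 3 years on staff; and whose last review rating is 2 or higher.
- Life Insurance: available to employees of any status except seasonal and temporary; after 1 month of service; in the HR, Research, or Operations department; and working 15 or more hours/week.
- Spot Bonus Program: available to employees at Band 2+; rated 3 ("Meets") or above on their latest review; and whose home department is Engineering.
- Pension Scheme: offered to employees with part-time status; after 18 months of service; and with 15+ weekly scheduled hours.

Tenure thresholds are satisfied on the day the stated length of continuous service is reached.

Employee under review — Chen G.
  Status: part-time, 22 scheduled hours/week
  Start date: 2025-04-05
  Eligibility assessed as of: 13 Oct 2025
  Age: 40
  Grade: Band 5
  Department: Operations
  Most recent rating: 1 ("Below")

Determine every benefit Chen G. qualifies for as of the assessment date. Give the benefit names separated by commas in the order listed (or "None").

Life Insurance

Service from 2025-04-05 to 13 Oct 2025: 191 days.
Retirement Savings Plan — service 191 days < 5 years (≈1825 days) ✗ → not eligible.
Short-Term Disability — status part-time ✗ (requires full-time, seasonal, or temporary) → not eligible.
Meal Allowance — service 191 days ≥ 12 weeks (≈84 days) ✓; dept Operations ✗ → not eligible.
Stock Option Plan — status part-time ✓; 22 hrs/wk < 25 ✗ → not eligible.
Remote Work Stipend — status part-time ✗ (requires full-time or temporary) → not eligible.
Life Insurance — status part-time ✓ (not excluded); service 191 days ≥ 1 month (≈30 days) ✓; dept Operations ✓; 22 hrs/wk ≥ 15 ✓ → eligible.
Spot Bonus Program — grade Band 5 ≥ Band 2 ✓; rating 1 < 3 ✗ → not eligible.
Pension Scheme — status part-time ✓; service 191 days < 18 months (≈540 days) ✗ → not eligible.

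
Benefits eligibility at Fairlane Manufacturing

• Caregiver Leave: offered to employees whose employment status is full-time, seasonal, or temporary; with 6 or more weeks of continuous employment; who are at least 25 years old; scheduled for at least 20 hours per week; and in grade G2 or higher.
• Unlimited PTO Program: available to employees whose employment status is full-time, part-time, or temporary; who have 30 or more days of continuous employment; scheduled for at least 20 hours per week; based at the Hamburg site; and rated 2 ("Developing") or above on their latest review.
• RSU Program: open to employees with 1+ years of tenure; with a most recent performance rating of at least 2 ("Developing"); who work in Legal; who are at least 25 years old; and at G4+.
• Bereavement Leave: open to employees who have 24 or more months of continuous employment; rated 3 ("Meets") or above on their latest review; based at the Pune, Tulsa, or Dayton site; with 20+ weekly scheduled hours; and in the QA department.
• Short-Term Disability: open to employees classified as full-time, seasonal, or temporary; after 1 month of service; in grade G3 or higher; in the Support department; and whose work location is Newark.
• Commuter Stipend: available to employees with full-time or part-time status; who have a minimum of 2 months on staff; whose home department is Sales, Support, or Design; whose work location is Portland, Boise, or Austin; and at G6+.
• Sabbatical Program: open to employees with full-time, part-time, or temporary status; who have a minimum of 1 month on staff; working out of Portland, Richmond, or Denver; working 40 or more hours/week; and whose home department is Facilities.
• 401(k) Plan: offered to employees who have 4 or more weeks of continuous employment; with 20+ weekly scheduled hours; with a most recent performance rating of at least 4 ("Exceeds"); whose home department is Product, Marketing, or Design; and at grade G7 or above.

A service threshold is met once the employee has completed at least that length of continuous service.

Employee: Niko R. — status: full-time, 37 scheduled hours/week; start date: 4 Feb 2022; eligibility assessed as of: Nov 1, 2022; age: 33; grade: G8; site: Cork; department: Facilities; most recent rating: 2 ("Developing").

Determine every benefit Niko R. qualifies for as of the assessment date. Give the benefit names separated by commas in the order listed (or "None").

Caregiver Leave

Service from 4 Feb 2022 to Nov 1, 2022: 270 days.
Caregiver Leave — status full-time ✓; service 270 days ≥ 6 weeks (≈42 days) ✓; age 33 ≥ 25 ✓; 37 hrs/wk ≥ 20 ✓; grade G8 ≥ G2 ✓ → eligible.
Unlimited PTO Program — status full-time ✓; service 270 days ≥ 30 days ✓; 37 hrs/wk ≥ 20 ✓; site Cork ✗ (not Hamburg) → not eligible.
RSU Program — service 270 days < 1 year (≈365 days) ✗ → not eligible.
Bereavement Leave — service 270 days < 24 months (≈720 days) ✗ → not eligible.
Short-Term Disability — status full-time ✓; service 270 days ≥ 1 month (≈30 days) ✓; grade G8 ≥ G3 ✓; dept Facilities ✗ → not eligible.
Commuter Stipend — status full-time ✓; service 270 days ≥ 2 months (≈60 days) ✓; dept Facilities ✗ → not eligible.
Sabbatical Program — status full-time ✓; service 270 days ≥ 1 month (≈30 days) ✓; site Cork ✗ (not Portland, Richmond, or Denver) → not eligible.
401(k) Plan — service 270 days ≥ 4 weeks (≈28 days) ✓; 37 hrs/wk ≥ 20 ✓; rating 2 < 4 ✗ → not eligible.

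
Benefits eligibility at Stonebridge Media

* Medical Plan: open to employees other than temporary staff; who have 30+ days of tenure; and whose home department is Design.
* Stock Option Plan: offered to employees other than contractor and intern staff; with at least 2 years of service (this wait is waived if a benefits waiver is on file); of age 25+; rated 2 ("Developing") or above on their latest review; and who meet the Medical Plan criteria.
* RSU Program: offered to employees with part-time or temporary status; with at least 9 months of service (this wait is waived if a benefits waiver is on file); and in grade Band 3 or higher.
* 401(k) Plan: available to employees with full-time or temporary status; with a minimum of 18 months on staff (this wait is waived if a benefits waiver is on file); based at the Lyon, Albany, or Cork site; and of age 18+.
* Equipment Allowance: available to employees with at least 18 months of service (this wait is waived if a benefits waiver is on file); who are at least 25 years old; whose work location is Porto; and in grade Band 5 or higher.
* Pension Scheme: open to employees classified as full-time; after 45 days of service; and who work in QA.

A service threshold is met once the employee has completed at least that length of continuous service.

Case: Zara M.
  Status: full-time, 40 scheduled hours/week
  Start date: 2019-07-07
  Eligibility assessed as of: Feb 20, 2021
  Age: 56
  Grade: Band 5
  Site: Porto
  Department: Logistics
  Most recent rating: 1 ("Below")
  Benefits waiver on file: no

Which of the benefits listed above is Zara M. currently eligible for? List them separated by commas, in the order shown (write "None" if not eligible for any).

Service from 2019-07-07 to Feb 20, 2021: 594 days.
Medical Plan — status full-time ✓ (not excluded); service 594 days ≥ 30 days ✓; dept Logistics ✗ → not eligible.
Stock Option Plan — status full-time ✓ (not excluded); no waiver, service 594 days < 2 years (≈730 days) ✗ → not eligible.
RSU Program — status full-time ✗ (requires part-time or temporary) → not eligible.
401(k) Plan — status full-time ✓; no waiver, service 594 days ≥ 18 months (≈540 days) ✓; site Porto ✗ (not Lyon, Albany, or Cork) → not eligible.
Equipment Allowance — no waiver, service 594 days ≥ 18 months (≈540 days) ✓; age 56 ≥ 25 ✓; site Porto ✓; grade Band 5 ≥ Band 5 ✓ → eligible.
Pension Scheme — status full-time ✓; service 594 days ≥ 45 days ✓; dept Logistics ✗ → not eligible.

Equipment Allowance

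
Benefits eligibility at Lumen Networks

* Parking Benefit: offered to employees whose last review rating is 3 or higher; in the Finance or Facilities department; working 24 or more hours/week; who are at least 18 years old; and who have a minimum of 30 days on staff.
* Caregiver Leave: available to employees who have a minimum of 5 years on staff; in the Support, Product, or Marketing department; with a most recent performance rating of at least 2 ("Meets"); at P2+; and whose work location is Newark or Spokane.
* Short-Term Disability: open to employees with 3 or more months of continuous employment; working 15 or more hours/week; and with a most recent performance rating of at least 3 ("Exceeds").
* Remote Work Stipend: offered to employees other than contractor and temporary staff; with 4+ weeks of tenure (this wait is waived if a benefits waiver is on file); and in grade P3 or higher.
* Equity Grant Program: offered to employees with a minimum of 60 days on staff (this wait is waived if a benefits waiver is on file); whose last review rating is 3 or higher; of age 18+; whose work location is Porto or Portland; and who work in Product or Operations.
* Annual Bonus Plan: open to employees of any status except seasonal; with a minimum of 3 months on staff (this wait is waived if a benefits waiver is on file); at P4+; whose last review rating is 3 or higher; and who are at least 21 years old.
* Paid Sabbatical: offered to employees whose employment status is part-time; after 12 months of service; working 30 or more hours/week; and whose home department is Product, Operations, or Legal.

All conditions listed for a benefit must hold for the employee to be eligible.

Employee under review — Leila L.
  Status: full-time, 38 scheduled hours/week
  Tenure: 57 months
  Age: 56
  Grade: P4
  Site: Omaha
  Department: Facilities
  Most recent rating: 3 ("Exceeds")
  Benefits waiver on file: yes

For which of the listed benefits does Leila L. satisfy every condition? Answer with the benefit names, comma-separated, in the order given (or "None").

Parking Benefit, Short-Term Disability, Remote Work Stipend, Annual Bonus Plan

Parking Benefit — rating 3 ≥ 3 ✓; dept Facilities ✓; 38 hrs/wk ≥ 24 ✓; age 56 ≥ 18 ✓; service 57 months ≥ 30 days ✓ → eligible.
Caregiver Leave — service 57 months < 5 years (≈1825 days) ✗ → not eligible.
Short-Term Disability — service 57 months ≥ 3 months ✓; 38 hrs/wk ≥ 15 ✓; rating 3 ≥ 3 ✓ → eligible.
Remote Work Stipend — status full-time ✓ (not excluded); benefits waiver on file ✓; grade P4 ≥ P3 ✓ → eligible.
Equity Grant Program — benefits waiver on file ✓; rating 3 ≥ 3 ✓; age 56 ≥ 18 ✓; site Omaha ✗ (not Porto or Portland) → not eligible.
Annual Bonus Plan — status full-time ✓ (not excluded); benefits waiver on file ✓; grade P4 ≥ P4 ✓; rating 3 ≥ 3 ✓; age 56 ≥ 21 ✓ → eligible.
Paid Sabbatical — status full-time ✗ (requires part-time) → not eligible.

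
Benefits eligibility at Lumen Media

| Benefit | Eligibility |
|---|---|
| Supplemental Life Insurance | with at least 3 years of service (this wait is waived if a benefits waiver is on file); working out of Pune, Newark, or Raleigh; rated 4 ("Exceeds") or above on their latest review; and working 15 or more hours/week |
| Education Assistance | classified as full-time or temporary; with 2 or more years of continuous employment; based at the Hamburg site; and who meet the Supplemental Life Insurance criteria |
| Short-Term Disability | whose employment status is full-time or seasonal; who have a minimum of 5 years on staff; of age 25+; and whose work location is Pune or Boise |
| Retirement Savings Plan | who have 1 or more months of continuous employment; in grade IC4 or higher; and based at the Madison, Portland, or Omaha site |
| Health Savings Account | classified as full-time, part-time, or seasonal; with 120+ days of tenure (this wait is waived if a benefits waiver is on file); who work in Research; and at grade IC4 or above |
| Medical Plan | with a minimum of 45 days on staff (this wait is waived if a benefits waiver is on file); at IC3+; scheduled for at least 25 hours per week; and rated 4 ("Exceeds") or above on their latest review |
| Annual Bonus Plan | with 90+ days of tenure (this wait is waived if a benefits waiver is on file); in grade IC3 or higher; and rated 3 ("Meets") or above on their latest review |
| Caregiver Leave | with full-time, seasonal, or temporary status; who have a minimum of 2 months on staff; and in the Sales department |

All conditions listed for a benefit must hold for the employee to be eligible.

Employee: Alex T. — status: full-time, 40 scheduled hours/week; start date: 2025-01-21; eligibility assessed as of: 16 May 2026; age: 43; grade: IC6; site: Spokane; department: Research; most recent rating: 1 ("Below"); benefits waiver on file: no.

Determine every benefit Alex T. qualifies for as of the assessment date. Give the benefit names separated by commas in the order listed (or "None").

Health Savings Account

Service from 2025-01-21 to 16 May 2026: 480 days.
Supplemental Life Insurance — no waiver, service 480 days < 3 years (≈1095 days) ✗ → not eligible.
Education Assistance — status full-time ✓; service 480 days < 2 years (≈730 days) ✗ → not eligible.
Short-Term Disability — status full-time ✓; service 480 days < 5 years (≈1825 days) ✗ → not eligible.
Retirement Savings Plan — service 480 days ≥ 1 month (≈30 days) ✓; grade IC6 ≥ IC4 ✓; site Spokane ✗ (not Madison, Portland, or Omaha) → not eligible.
Health Savings Account — status full-time ✓; no waiver, service 480 days ≥ 120 days ✓; dept Research ✓; grade IC6 ≥ IC4 ✓ → eligible.
Medical Plan — no waiver, service 480 days ≥ 45 days ✓; grade IC6 ≥ IC3 ✓; 40 hrs/wk ≥ 25 ✓; rating 1 < 4 ✗ → not eligible.
Annual Bonus Plan — no waiver, service 480 days ≥ 90 days ✓; grade IC6 ≥ IC3 ✓; rating 1 < 3 ✗ → not eligible.
Caregiver Leave — status full-time ✓; service 480 days ≥ 2 months (≈60 days) ✓; dept Research ✗ → not eligible.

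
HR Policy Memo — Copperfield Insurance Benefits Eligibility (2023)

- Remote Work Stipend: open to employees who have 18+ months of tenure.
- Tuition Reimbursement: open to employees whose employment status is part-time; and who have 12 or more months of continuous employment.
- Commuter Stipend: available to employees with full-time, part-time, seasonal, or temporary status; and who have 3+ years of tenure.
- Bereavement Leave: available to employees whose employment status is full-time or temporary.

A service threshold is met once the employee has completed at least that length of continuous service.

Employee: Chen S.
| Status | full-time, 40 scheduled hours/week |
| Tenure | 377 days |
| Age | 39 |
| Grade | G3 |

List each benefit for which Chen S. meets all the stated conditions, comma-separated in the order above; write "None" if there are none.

Remote Work Stipend — service 377 days < 18 months (≈540 days) ✗ → not eligible.
Tuition Reimbursement — status full-time ✗ (requires part-time) → not eligible.
Commuter Stipend — status full-time ✓; service 377 days < 3 years (≈1095 days) ✗ → not eligible.
Bereavement Leave — status full-time ✓ → eligible.

Bereavement Leave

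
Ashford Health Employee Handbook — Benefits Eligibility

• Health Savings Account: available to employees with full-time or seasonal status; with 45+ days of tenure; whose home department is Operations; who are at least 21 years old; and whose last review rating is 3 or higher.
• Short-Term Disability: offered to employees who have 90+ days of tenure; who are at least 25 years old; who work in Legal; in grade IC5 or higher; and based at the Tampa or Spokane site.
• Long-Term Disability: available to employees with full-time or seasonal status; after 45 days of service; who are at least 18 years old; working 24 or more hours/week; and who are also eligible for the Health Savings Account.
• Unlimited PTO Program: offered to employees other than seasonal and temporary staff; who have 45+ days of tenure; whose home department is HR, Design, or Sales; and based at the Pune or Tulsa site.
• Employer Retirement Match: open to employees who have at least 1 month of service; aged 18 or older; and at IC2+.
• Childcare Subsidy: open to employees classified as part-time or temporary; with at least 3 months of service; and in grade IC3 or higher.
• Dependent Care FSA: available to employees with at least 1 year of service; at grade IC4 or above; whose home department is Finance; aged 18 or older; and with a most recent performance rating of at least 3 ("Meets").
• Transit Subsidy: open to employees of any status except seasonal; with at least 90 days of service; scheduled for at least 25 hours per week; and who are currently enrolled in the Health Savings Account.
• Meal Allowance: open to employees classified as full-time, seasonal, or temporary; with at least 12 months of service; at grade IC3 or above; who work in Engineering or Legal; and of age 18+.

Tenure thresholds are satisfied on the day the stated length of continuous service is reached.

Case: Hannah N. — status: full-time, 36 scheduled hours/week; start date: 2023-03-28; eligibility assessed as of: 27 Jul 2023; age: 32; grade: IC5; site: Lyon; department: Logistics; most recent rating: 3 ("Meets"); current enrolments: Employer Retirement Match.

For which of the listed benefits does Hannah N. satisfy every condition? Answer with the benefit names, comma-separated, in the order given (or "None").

Employer Retirement Match

Service from 2023-03-28 to 27 Jul 2023: 121 days.
Health Savings Account — status full-time ✓; service 121 days ≥ 45 days ✓; dept Logistics ✗ → not eligible.
Short-Term Disability — service 121 days ≥ 90 days ✓; age 32 ≥ 25 ✓; dept Logistics ✗ → not eligible.
Long-Term Disability — status full-time ✓; service 121 days ≥ 45 days ✓; age 32 ≥ 18 ✓; 36 hrs/wk ≥ 24 ✓; not eligible for Health Savings Account ✗ → not eligible.
Unlimited PTO Program — status full-time ✓ (not excluded); service 121 days ≥ 45 days ✓; dept Logistics ✗ → not eligible.
Employer Retirement Match — service 121 days ≥ 1 month (≈30 days) ✓; age 32 ≥ 18 ✓; grade IC5 ≥ IC2 ✓ → eligible.
Childcare Subsidy — status full-time ✗ (requires part-time or temporary) → not eligible.
Dependent Care FSA — service 121 days < 1 year (≈365 days) ✗ → not eligible.
Transit Subsidy — status full-time ✓ (not excluded); service 121 days ≥ 90 days ✓; 36 hrs/wk ≥ 25 ✓; not enrolled in Health Savings Account ✗ → not eligible.
Meal Allowance — status full-time ✓; service 121 days < 12 months (≈360 days) ✗ → not eligible.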